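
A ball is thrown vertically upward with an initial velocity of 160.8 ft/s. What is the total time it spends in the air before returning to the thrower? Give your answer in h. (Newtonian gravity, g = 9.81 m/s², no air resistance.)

v₀ = 160.8 ft/s × 0.3048 = 49.0118 m/s
t_total = 2 × v₀ / g = 2 × 49.0118 / 9.81 = 9.99221 s
t_total = 9.99221 s / 3600.0 = 0.002776 h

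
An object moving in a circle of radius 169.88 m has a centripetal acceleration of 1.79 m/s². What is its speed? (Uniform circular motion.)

v = √(a_c × r) = √(1.79 × 169.88) = 17.44 m/s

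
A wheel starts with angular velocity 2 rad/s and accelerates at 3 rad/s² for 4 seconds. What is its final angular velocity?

ω = ω₀ + αt = 2 + 3 × 4 = 14 rad/s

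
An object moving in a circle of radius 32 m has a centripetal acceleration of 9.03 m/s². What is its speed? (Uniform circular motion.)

v = √(a_c × r) = √(9.03 × 32) = 17.0 m/s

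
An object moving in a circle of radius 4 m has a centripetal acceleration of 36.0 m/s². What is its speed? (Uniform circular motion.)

v = √(a_c × r) = √(36.0 × 4) = 12.0 m/s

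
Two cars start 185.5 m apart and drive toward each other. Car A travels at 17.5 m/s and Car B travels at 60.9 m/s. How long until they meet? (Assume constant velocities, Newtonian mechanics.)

Combined speed: v_combined = 17.5 + 60.9 = 78.4 m/s
Time to meet: t = d/v_combined = 185.5/78.4 = 2.37 s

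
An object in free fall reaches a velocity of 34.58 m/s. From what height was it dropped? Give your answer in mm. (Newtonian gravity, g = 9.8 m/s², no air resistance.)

h = v² / (2g) = 34.58² / (2 × 9.8) = 61.009 m
h = 61.009 m / 0.001 = 61010 mm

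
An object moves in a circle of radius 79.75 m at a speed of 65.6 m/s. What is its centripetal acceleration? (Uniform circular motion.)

a_c = v²/r = 65.6²/79.75 = 4303.36/79.75 = 53.96 m/s²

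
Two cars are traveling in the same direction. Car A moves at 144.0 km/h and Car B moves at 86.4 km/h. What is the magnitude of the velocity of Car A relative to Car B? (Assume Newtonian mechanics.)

v_rel = |v_A - v_B| = |144.0 - 86.4| = 57.6 km/h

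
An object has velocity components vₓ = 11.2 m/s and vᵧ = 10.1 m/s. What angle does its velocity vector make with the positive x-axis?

θ = arctan(vᵧ/vₓ) = arctan(10.1/11.2) = 42.04°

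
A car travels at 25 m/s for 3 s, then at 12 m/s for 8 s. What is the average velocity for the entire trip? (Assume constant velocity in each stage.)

d₁ = v₁t₁ = 25 × 3 = 75 m
d₂ = v₂t₂ = 12 × 8 = 96 m
d_total = 171 m, t_total = 11 s
v_avg = d_total/t_total = 171/11 = 15.55 m/s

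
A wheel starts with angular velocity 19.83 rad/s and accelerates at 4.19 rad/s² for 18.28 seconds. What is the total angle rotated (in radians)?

θ = ω₀t + ½αt² = 19.83×18.28 + ½×4.19×18.28² = 1062.55 rad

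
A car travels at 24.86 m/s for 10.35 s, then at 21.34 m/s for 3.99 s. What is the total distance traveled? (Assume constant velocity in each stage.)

d₁ = v₁t₁ = 24.86 × 10.35 = 257.301 m
d₂ = v₂t₂ = 21.34 × 3.99 = 85.1466 m
d_total = 257.301 + 85.1466 = 342.45 m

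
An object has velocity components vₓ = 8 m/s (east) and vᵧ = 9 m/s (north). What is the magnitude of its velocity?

|v| = √(vₓ² + vᵧ²) = √(8² + 9²) = √(145) = 12.04 m/s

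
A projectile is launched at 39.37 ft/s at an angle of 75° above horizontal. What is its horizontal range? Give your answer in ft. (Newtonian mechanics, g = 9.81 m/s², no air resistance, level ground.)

v₀ = 39.37 ft/s × 0.3048 = 12.0 m/s
R = v₀² × sin(2θ) / g = 12.0² × sin(2 × 75°) / 9.81 = 144.0 × 0.5 / 9.81 = 7.33945 m
R = 7.33945 m / 0.3048 = 24.08 ft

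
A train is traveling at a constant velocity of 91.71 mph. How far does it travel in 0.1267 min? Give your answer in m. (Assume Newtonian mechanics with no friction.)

v = 91.71 mph × 0.44704 = 40.998 m/s
t = 0.1267 min × 60.0 = 7.602 s
d = v × t = 40.998 × 7.602 = 311.7 m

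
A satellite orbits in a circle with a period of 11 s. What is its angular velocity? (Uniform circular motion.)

ω = 2π/T = 2π/11 = 0.5712 rad/s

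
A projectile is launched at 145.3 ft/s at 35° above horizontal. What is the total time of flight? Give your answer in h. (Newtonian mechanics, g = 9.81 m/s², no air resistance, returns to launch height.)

v₀ = 145.3 ft/s × 0.3048 = 44.2874 m/s
T = 2 × v₀ × sin(θ) / g = 2 × 44.2874 × sin(35°) / 9.81 = 2 × 44.2874 × 0.573576 / 9.81 = 5.17884 s
T = 5.17884 s / 3600.0 = 0.001439 h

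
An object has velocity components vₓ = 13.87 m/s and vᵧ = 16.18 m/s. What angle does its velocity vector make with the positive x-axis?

θ = arctan(vᵧ/vₓ) = arctan(16.18/13.87) = 49.4°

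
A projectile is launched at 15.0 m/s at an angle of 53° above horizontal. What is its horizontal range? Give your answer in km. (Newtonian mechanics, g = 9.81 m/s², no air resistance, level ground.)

R = v₀² × sin(2θ) / g = 15.0² × sin(2 × 53°) / 9.81 = 225.0 × 0.961262 / 9.81 = 22.0473 m
R = 22.0473 m / 1000.0 = 0.02205 km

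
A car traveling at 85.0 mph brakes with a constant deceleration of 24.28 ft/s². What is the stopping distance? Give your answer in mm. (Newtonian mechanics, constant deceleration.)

v₀ = 85.0 mph × 0.44704 = 37.9984 m/s
a = 24.28 ft/s² × 0.3048 = 7.40054 m/s²
d = v₀² / (2a) = 37.9984² / (2 × 7.40054) = 1443.88 / 14.8011 = 97.5522 m
d = 97.5522 m / 0.001 = 97550 mm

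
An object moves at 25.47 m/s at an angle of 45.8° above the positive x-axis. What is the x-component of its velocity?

vₓ = v cos(θ) = 25.47 × cos(45.8°) = 17.76 m/s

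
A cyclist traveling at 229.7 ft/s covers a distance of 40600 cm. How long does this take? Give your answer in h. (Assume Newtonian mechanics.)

d = 40600 cm × 0.01 = 406.0 m
v = 229.7 ft/s × 0.3048 = 70.0126 m/s
t = d / v = 406.0 / 70.0126 = 5.79896 s
t = 5.79896 s / 3600.0 = 0.001611 h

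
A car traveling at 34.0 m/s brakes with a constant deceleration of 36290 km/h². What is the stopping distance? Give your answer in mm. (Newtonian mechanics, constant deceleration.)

a = 36290 km/h² × 7.716049382716049e-05 = 2.80015 m/s²
d = v₀² / (2a) = 34.0² / (2 × 2.80015) = 1156.0 / 5.6003 = 206.418 m
d = 206.418 m / 0.001 = 206400 mm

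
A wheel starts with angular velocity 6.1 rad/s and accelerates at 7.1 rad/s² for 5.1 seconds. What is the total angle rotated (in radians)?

θ = ω₀t + ½αt² = 6.1×5.1 + ½×7.1×5.1² = 123.45 rad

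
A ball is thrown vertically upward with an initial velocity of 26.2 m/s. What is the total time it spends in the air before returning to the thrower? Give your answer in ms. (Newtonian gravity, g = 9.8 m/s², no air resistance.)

t_total = 2 × v₀ / g = 2 × 26.2 / 9.8 = 5.34694 s
t_total = 5.34694 s / 0.001 = 5347 ms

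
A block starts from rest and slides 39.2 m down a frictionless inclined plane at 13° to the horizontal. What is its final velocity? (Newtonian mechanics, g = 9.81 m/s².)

a = g sin(θ) = 9.81 × sin(13°) = 2.2068 m/s²
v = √(2ad) = √(2 × 2.2068 × 39.2) = 13.15 m/s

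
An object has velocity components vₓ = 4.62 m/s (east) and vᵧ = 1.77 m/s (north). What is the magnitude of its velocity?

|v| = √(vₓ² + vᵧ²) = √(4.62² + 1.77²) = √(24.4773) = 4.95 m/s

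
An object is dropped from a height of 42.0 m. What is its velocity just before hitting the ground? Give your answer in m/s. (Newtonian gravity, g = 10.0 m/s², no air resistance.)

v = √(2gh) = √(2 × 10.0 × 42.0) = 28.98 m/s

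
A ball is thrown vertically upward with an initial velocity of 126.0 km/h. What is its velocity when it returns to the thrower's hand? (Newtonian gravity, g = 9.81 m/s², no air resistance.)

By conservation of energy (no air resistance), the ball returns to the throw height with the same speed as launch, but directed downward.
|v_ground| = v₀ = 126.0 km/h
v_ground = 126.0 km/h (downward)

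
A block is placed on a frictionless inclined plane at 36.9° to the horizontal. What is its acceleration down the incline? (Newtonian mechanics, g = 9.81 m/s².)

a = g sin(θ) = 9.81 × sin(36.9°) = 9.81 × 0.6004 = 5.89 m/s²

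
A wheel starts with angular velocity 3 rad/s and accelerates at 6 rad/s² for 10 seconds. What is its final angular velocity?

ω = ω₀ + αt = 3 + 6 × 10 = 63 rad/s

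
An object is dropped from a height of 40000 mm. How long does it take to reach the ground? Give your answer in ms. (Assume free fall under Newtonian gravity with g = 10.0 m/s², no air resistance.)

h = 40000 mm × 0.001 = 40.0 m
t = √(2h/g) = √(2 × 40.0 / 10.0) = 2.82843 s
t = 2.82843 s / 0.001 = 2828 ms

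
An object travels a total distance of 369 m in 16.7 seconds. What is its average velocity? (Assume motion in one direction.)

v_avg = Δd / Δt = 369 / 16.7 = 22.1 m/s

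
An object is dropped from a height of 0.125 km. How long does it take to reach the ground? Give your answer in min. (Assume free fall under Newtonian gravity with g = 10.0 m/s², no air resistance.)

h = 0.125 km × 1000.0 = 125.0 m
t = √(2h/g) = √(2 × 125.0 / 10.0) = 5.0 s
t = 5.0 s / 60.0 = 0.08333 min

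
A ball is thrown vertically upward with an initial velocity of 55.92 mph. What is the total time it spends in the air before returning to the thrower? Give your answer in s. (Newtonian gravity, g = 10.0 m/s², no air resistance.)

v₀ = 55.92 mph × 0.44704 = 24.9985 m/s
t_total = 2 × v₀ / g = 2 × 24.9985 / 10.0 = 5.0 s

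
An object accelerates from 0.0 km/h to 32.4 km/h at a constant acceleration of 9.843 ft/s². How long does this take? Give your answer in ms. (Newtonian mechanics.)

v₀ = 0.0 km/h × 0.2777777777777778 = 0.0 m/s
v = 32.4 km/h × 0.2777777777777778 = 9.0 m/s
a = 9.843 ft/s² × 0.3048 = 3.00015 m/s²
t = (v - v₀) / a = (9.0 - 0.0) / 3.00015 = 2.99985 s
t = 2.99985 s / 0.001 = 3000 ms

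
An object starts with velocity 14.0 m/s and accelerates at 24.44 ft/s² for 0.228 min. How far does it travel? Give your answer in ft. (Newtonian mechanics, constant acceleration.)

a = 24.44 ft/s² × 0.3048 = 7.44931 m/s²
t = 0.228 min × 60.0 = 13.68 s
d = v₀ × t + ½ × a × t² = 14.0 × 13.68 + 0.5 × 7.44931 × 13.68² = 888.561 m
d = 888.561 m / 0.3048 = 2915 ft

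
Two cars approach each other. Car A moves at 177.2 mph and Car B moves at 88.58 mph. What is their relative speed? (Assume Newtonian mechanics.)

v_rel = v_A + v_B = 177.2 + 88.58 = 265.78 mph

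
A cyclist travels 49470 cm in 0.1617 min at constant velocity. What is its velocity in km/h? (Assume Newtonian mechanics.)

d = 49470 cm × 0.01 = 494.7 m
t = 0.1617 min × 60.0 = 9.702 s
v = d / t = 494.7 / 9.702 = 50.9895 m/s
v = 50.9895 m/s / 0.2777777777777778 = 183.6 km/h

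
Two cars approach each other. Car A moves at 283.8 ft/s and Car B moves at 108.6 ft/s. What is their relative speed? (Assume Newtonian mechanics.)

v_rel = v_A + v_B = 283.8 + 108.6 = 392.4 ft/s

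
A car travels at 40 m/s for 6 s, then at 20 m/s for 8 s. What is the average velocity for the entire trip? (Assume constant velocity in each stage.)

d₁ = v₁t₁ = 40 × 6 = 240 m
d₂ = v₂t₂ = 20 × 8 = 160 m
d_total = 400 m, t_total = 14 s
v_avg = d_total/t_total = 400/14 = 28.57 m/s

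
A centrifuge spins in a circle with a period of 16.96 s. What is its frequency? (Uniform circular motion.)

f = 1/T = 1/16.96 = 0.059 Hz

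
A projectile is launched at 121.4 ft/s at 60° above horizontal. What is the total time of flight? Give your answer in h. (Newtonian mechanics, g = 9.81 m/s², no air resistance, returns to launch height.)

v₀ = 121.4 ft/s × 0.3048 = 37.0027 m/s
T = 2 × v₀ × sin(θ) / g = 2 × 37.0027 × sin(60°) / 9.81 = 2 × 37.0027 × 0.866025 / 9.81 = 6.53318 s
T = 6.53318 s / 3600.0 = 0.001815 h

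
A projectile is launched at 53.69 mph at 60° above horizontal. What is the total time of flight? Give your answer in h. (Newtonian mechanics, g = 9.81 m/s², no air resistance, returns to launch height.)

v₀ = 53.69 mph × 0.44704 = 24.0016 m/s
T = 2 × v₀ × sin(θ) / g = 2 × 24.0016 × sin(60°) / 9.81 = 2 × 24.0016 × 0.866025 / 9.81 = 4.23771 s
T = 4.23771 s / 3600.0 = 0.001177 h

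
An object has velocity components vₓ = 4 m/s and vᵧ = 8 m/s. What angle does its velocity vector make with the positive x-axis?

θ = arctan(vᵧ/vₓ) = arctan(8/4) = 63.43°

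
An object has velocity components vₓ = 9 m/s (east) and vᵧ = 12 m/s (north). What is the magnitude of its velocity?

|v| = √(vₓ² + vᵧ²) = √(9² + 12²) = √(225) = 15.0 m/s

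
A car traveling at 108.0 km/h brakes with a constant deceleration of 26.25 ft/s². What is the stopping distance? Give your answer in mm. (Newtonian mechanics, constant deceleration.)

v₀ = 108.0 km/h × 0.2777777777777778 = 30.0 m/s
a = 26.25 ft/s² × 0.3048 = 8.001 m/s²
d = v₀² / (2a) = 30.0² / (2 × 8.001) = 900.0 / 16.002 = 56.243 m
d = 56.243 m / 0.001 = 56240 mm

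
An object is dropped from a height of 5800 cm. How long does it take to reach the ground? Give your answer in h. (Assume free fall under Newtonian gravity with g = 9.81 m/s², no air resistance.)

h = 5800 cm × 0.01 = 58.0 m
t = √(2h/g) = √(2 × 58.0 / 9.81) = 3.4387 s
t = 3.4387 s / 3600.0 = 0.0009552 h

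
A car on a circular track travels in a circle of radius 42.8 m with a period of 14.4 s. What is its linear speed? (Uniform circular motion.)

v = 2πr/T = 2π×42.8/14.4 = 18.68 m/s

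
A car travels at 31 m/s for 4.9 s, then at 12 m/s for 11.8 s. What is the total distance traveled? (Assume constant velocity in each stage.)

d₁ = v₁t₁ = 31 × 4.9 = 151.9 m
d₂ = v₂t₂ = 12 × 11.8 = 141.6 m
d_total = 151.9 + 141.6 = 293.5 m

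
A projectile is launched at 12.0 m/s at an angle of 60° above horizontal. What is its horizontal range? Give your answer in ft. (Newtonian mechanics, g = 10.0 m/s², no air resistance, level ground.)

R = v₀² × sin(2θ) / g = 12.0² × sin(2 × 60°) / 10.0 = 144.0 × 0.866025 / 10.0 = 12.4708 m
R = 12.4708 m / 0.3048 = 40.91 ft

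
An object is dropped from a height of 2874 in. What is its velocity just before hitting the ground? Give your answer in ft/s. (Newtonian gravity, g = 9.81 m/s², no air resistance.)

h = 2874 in × 0.0254 = 72.9996 m
v = √(2gh) = √(2 × 9.81 × 72.9996) = 37.8451 m/s
v = 37.8451 m/s / 0.3048 = 124.2 ft/s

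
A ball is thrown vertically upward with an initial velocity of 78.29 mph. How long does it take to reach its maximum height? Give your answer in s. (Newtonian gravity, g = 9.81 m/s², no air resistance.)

v₀ = 78.29 mph × 0.44704 = 34.9988 m/s
t_up = v₀ / g = 34.9988 / 9.81 = 3.568 s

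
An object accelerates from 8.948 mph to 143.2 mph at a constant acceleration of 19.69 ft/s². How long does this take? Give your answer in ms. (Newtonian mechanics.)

v₀ = 8.948 mph × 0.44704 = 4.00011 m/s
v = 143.2 mph × 0.44704 = 64.0161 m/s
a = 19.69 ft/s² × 0.3048 = 6.00151 m/s²
t = (v - v₀) / a = (64.0161 - 4.00011) / 6.00151 = 10.0001 s
t = 10.0001 s / 0.001 = 10000 ms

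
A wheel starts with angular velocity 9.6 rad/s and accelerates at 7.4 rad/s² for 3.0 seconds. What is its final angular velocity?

ω = ω₀ + αt = 9.6 + 7.4 × 3.0 = 31.8 rad/s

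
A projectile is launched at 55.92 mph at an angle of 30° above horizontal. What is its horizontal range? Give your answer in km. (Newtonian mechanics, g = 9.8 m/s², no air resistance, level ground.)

v₀ = 55.92 mph × 0.44704 = 24.9985 m/s
R = v₀² × sin(2θ) / g = 24.9985² × sin(2 × 30°) / 9.8 = 624.925 × 0.866025 / 9.8 = 55.2246 m
R = 55.2246 m / 1000.0 = 0.05522 km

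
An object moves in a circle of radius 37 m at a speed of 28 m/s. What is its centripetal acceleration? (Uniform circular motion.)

a_c = v²/r = 28²/37 = 784/37 = 21.19 m/s²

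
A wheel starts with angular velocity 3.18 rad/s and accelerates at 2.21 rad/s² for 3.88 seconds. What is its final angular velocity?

ω = ω₀ + αt = 3.18 + 2.21 × 3.88 = 11.75 rad/s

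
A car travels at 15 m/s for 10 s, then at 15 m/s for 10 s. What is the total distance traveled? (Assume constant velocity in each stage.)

d₁ = v₁t₁ = 15 × 10 = 150 m
d₂ = v₂t₂ = 15 × 10 = 150 m
d_total = 150 + 150 = 300 m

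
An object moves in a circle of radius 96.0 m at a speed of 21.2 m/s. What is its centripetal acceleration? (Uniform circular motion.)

a_c = v²/r = 21.2²/96.0 = 449.44/96.0 = 4.68 m/s²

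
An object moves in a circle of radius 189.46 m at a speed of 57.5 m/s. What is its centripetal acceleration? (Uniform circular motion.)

a_c = v²/r = 57.5²/189.46 = 3306.25/189.46 = 17.45 m/s²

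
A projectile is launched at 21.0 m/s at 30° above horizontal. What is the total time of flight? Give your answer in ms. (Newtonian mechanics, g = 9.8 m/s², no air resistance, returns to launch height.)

T = 2 × v₀ × sin(θ) / g = 2 × 21.0 × sin(30°) / 9.8 = 2 × 21.0 × 0.5 / 9.8 = 2.14286 s
T = 2.14286 s / 0.001 = 2143 ms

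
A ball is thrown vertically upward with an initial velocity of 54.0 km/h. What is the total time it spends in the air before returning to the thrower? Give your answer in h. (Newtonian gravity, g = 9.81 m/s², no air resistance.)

v₀ = 54.0 km/h × 0.2777777777777778 = 15.0 m/s
t_total = 2 × v₀ / g = 2 × 15.0 / 9.81 = 3.0581 s
t_total = 3.0581 s / 3600.0 = 0.0008495 h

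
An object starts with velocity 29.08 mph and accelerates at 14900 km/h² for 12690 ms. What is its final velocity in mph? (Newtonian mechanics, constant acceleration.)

v₀ = 29.08 mph × 0.44704 = 12.9999 m/s
a = 14900 km/h² × 7.716049382716049e-05 = 1.14969 m/s²
t = 12690 ms × 0.001 = 12.69 s
v = v₀ + a × t = 12.9999 + 1.14969 × 12.69 = 27.5895 m/s
v = 27.5895 m/s / 0.44704 = 61.72 mph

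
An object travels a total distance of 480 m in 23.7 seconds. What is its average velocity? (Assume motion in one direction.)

v_avg = Δd / Δt = 480 / 23.7 = 20.25 m/s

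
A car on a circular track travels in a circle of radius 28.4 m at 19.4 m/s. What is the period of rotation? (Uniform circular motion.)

T = 2πr/v = 2π×28.4/19.4 = 9.2 s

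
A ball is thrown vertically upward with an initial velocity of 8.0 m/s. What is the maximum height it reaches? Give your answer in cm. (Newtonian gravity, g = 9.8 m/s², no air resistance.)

h_max = v₀² / (2g) = 8.0² / (2 × 9.8) = 64.0 / 19.6 = 3.26531 m
h_max = 3.26531 m / 0.01 = 326.5 cm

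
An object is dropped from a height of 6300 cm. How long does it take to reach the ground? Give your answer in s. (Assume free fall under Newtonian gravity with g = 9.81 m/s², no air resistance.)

h = 6300 cm × 0.01 = 63.0 m
t = √(2h/g) = √(2 × 63.0 / 9.81) = 3.584 s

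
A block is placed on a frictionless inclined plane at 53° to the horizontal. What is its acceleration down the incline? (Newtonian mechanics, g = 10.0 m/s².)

a = g sin(θ) = 10.0 × sin(53°) = 10.0 × 0.7986 = 7.99 m/s²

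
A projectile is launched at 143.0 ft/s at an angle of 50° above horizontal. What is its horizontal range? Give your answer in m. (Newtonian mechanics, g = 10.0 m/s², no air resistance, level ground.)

v₀ = 143.0 ft/s × 0.3048 = 43.5864 m/s
R = v₀² × sin(2θ) / g = 43.5864² × sin(2 × 50°) / 10.0 = 1899.77 × 0.984808 / 10.0 = 187.1 m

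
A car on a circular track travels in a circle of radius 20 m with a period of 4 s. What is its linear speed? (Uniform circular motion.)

v = 2πr/T = 2π×20/4 = 31.42 m/s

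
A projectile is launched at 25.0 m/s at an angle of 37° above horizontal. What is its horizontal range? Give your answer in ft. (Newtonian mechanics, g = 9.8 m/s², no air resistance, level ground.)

R = v₀² × sin(2θ) / g = 25.0² × sin(2 × 37°) / 9.8 = 625.0 × 0.961262 / 9.8 = 61.305 m
R = 61.305 m / 0.3048 = 201.1 ft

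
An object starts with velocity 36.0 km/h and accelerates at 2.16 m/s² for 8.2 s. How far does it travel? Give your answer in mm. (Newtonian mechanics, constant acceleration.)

v₀ = 36.0 km/h × 0.2777777777777778 = 10.0 m/s
d = v₀ × t + ½ × a × t² = 10.0 × 8.2 + 0.5 × 2.16 × 8.2² = 154.619 m
d = 154.619 m / 0.001 = 154600 mm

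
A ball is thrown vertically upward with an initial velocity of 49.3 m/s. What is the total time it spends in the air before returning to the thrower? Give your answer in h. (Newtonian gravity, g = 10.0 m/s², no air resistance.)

t_total = 2 × v₀ / g = 2 × 49.3 / 10.0 = 9.86 s
t_total = 9.86 s / 3600.0 = 0.002739 h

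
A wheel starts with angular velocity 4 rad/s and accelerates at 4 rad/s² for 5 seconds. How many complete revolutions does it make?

θ = ω₀t + ½αt² = 4×5 + ½×4×5² = 70.0 rad
Total revolutions = θ/(2π) = 70.0/(2π) = 11.14
Complete revolutions = ⌊11.14⌋ = 11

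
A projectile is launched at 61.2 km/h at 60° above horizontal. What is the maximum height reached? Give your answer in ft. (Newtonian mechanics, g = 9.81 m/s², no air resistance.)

v₀ = 61.2 km/h × 0.2777777777777778 = 17.0 m/s
H = v₀² × sin²(θ) / (2g) = 17.0² × sin(60°)² / (2 × 9.81) = 289.0 × 0.75 / 19.62 = 11.0474 m
H = 11.0474 m / 0.3048 = 36.24 ft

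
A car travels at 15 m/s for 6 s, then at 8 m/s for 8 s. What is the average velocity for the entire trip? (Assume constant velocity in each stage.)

d₁ = v₁t₁ = 15 × 6 = 90 m
d₂ = v₂t₂ = 8 × 8 = 64 m
d_total = 154 m, t_total = 14 s
v_avg = d_total/t_total = 154/14 = 11.0 m/s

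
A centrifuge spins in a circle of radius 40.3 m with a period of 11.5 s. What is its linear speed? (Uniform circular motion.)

v = 2πr/T = 2π×40.3/11.5 = 22.02 m/s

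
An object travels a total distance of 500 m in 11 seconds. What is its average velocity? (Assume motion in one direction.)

v_avg = Δd / Δt = 500 / 11 = 45.45 m/s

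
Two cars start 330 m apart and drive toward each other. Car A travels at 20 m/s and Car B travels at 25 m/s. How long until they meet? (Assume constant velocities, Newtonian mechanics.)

Combined speed: v_combined = 20 + 25 = 45 m/s
Time to meet: t = d/v_combined = 330/45 = 7.33 s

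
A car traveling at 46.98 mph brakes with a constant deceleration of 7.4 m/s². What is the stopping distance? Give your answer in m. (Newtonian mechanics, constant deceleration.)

v₀ = 46.98 mph × 0.44704 = 21.0019 m/s
d = v₀² / (2a) = 21.0019² / (2 × 7.4) = 441.08 / 14.8 = 29.8 m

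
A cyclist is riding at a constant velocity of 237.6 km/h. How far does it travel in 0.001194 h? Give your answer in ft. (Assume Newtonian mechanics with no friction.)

v = 237.6 km/h × 0.2777777777777778 = 66.0 m/s
t = 0.001194 h × 3600.0 = 4.2984 s
d = v × t = 66.0 × 4.2984 = 283.694 m
d = 283.694 m / 0.3048 = 930.8 ft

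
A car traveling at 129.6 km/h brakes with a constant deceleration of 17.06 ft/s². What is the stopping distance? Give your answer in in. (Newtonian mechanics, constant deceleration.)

v₀ = 129.6 km/h × 0.2777777777777778 = 36.0 m/s
a = 17.06 ft/s² × 0.3048 = 5.19989 m/s²
d = v₀² / (2a) = 36.0² / (2 × 5.19989) = 1296.0 / 10.3998 = 124.618 m
d = 124.618 m / 0.0254 = 4906 in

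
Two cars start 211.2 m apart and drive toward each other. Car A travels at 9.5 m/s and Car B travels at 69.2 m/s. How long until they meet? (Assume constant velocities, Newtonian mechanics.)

Combined speed: v_combined = 9.5 + 69.2 = 78.7 m/s
Time to meet: t = d/v_combined = 211.2/78.7 = 2.68 s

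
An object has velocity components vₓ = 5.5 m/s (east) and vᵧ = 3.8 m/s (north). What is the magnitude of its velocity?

|v| = √(vₓ² + vᵧ²) = √(5.5² + 3.8²) = √(44.69) = 6.69 m/s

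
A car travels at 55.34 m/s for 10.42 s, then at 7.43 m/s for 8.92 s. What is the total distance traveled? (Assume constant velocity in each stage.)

d₁ = v₁t₁ = 55.34 × 10.42 = 576.6428 m
d₂ = v₂t₂ = 7.43 × 8.92 = 66.2756 m
d_total = 576.6428 + 66.2756 = 642.92 m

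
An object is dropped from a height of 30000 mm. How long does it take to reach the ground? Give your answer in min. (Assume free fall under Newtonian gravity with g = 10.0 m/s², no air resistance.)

h = 30000 mm × 0.001 = 30.0 m
t = √(2h/g) = √(2 × 30.0 / 10.0) = 2.44949 s
t = 2.44949 s / 60.0 = 0.04082 min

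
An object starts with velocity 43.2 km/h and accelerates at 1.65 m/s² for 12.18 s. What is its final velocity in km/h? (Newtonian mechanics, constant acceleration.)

v₀ = 43.2 km/h × 0.2777777777777778 = 12.0 m/s
v = v₀ + a × t = 12.0 + 1.65 × 12.18 = 32.097 m/s
v = 32.097 m/s / 0.2777777777777778 = 115.5 km/h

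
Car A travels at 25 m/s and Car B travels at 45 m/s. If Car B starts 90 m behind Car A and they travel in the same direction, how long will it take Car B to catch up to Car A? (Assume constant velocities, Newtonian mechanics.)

Relative speed: v_rel = 45 - 25 = 20 m/s
Time to catch: t = d₀/v_rel = 90/20 = 4.5 s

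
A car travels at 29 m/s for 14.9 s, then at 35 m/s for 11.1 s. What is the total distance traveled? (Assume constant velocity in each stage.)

d₁ = v₁t₁ = 29 × 14.9 = 432.1 m
d₂ = v₂t₂ = 35 × 11.1 = 388.5 m
d_total = 432.1 + 388.5 = 820.6 m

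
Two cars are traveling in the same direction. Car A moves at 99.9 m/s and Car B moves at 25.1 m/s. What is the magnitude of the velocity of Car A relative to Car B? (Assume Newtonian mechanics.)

v_rel = |v_A - v_B| = |99.9 - 25.1| = 74.8 m/s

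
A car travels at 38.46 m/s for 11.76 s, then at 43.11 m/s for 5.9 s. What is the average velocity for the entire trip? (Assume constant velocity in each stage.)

d₁ = v₁t₁ = 38.46 × 11.76 = 452.2896 m
d₂ = v₂t₂ = 43.11 × 5.9 = 254.349 m
d_total = 706.6386 m, t_total = 17.66 s
v_avg = d_total/t_total = 706.6386/17.66 = 40.01 m/s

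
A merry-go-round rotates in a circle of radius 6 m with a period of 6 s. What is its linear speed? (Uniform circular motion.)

v = 2πr/T = 2π×6/6 = 6.28 m/s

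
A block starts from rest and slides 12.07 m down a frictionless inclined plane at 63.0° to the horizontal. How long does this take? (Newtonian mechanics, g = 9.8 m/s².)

a = g sin(θ) = 9.8 × sin(63.0°) = 8.7319 m/s²
t = √(2d/a) = √(2 × 12.07 / 8.7319) = 1.66 s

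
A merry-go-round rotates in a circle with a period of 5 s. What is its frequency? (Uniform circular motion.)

f = 1/T = 1/5 = 0.2 Hz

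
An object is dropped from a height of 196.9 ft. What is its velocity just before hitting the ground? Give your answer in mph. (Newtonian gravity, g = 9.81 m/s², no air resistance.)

h = 196.9 ft × 0.3048 = 60.0151 m
v = √(2gh) = √(2 × 9.81 × 60.0151) = 34.3147 m/s
v = 34.3147 m/s / 0.44704 = 76.76 mph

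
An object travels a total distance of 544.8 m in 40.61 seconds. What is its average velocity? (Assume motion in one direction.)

v_avg = Δd / Δt = 544.8 / 40.61 = 13.42 m/s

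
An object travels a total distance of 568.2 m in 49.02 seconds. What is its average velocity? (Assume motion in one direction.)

v_avg = Δd / Δt = 568.2 / 49.02 = 11.59 m/s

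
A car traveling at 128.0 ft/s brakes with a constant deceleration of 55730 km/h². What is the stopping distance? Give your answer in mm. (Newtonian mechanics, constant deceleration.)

v₀ = 128.0 ft/s × 0.3048 = 39.0144 m/s
a = 55730 km/h² × 7.716049382716049e-05 = 4.30015 m/s²
d = v₀² / (2a) = 39.0144² / (2 × 4.30015) = 1522.12 / 8.6003 = 176.985 m
d = 176.985 m / 0.001 = 177000 mm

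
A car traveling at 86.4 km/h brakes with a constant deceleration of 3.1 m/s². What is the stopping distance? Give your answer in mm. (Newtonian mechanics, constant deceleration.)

v₀ = 86.4 km/h × 0.2777777777777778 = 24.0 m/s
d = v₀² / (2a) = 24.0² / (2 × 3.1) = 576.0 / 6.2 = 92.9032 m
d = 92.9032 m / 0.001 = 92900 mm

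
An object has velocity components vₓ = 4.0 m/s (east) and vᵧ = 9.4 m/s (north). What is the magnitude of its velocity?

|v| = √(vₓ² + vᵧ²) = √(4.0² + 9.4²) = √(104.36) = 10.22 m/s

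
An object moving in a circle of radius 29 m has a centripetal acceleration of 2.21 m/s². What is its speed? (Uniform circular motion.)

v = √(a_c × r) = √(2.21 × 29) = 8.01 m/s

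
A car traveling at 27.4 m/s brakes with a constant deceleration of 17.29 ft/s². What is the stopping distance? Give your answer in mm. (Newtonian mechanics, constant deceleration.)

a = 17.29 ft/s² × 0.3048 = 5.26999 m/s²
d = v₀² / (2a) = 27.4² / (2 × 5.26999) = 750.76 / 10.54 = 71.2296 m
d = 71.2296 m / 0.001 = 71230 mm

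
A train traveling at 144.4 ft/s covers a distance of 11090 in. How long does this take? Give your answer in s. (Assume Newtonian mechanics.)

d = 11090 in × 0.0254 = 281.686 m
v = 144.4 ft/s × 0.3048 = 44.0131 m/s
t = d / v = 281.686 / 44.0131 = 6.4 s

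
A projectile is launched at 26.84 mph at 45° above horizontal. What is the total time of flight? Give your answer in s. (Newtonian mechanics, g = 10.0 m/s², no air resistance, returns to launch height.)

v₀ = 26.84 mph × 0.44704 = 11.9986 m/s
T = 2 × v₀ × sin(θ) / g = 2 × 11.9986 × sin(45°) / 10.0 = 2 × 11.9986 × 0.707107 / 10.0 = 1.697 s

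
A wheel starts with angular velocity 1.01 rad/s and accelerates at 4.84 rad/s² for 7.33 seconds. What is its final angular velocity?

ω = ω₀ + αt = 1.01 + 4.84 × 7.33 = 36.49 rad/s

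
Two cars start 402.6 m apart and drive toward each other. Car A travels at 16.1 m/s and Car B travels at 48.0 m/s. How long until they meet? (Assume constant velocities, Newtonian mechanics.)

Combined speed: v_combined = 16.1 + 48.0 = 64.1 m/s
Time to meet: t = d/v_combined = 402.6/64.1 = 6.28 s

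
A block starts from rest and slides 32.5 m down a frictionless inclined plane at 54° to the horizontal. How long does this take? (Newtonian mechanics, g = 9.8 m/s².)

a = g sin(θ) = 9.8 × sin(54°) = 7.9284 m/s²
t = √(2d/a) = √(2 × 32.5 / 7.9284) = 2.86 s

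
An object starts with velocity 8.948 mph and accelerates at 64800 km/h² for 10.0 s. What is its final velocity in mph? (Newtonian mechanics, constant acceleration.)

v₀ = 8.948 mph × 0.44704 = 4.00011 m/s
a = 64800 km/h² × 7.716049382716049e-05 = 5.0 m/s²
v = v₀ + a × t = 4.00011 + 5.0 × 10.0 = 54.0001 m/s
v = 54.0001 m/s / 0.44704 = 120.8 mph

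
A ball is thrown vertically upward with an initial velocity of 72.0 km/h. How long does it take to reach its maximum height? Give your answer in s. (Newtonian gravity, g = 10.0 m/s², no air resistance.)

v₀ = 72.0 km/h × 0.2777777777777778 = 20.0 m/s
t_up = v₀ / g = 20.0 / 10.0 = 2.0 s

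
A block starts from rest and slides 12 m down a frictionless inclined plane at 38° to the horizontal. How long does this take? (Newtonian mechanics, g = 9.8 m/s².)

a = g sin(θ) = 9.8 × sin(38°) = 6.0335 m/s²
t = √(2d/a) = √(2 × 12 / 6.0335) = 1.99 s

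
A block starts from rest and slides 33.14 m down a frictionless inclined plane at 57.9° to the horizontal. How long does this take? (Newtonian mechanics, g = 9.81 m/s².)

a = g sin(θ) = 9.81 × sin(57.9°) = 8.3103 m/s²
t = √(2d/a) = √(2 × 33.14 / 8.3103) = 2.82 s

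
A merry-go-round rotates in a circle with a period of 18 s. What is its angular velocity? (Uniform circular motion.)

ω = 2π/T = 2π/18 = 0.3491 rad/s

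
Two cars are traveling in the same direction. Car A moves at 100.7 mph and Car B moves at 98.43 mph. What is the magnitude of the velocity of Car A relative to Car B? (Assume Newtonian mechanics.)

v_rel = |v_A - v_B| = |100.7 - 98.43| = 2.27 mph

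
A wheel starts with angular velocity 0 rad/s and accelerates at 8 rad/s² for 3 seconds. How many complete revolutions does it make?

θ = ω₀t + ½αt² = 0×3 + ½×8×3² = 36.0 rad
Total revolutions = θ/(2π) = 36.0/(2π) = 5.73
Complete revolutions = ⌊5.73⌋ = 5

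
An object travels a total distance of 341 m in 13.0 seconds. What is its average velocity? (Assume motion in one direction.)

v_avg = Δd / Δt = 341 / 13.0 = 26.23 m/s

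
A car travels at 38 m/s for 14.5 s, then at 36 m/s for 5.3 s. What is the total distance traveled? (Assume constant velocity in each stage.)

d₁ = v₁t₁ = 38 × 14.5 = 551.0 m
d₂ = v₂t₂ = 36 × 5.3 = 190.8 m
d_total = 551.0 + 190.8 = 741.8 m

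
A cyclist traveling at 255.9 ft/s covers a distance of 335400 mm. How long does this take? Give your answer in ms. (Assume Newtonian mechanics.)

d = 335400 mm × 0.001 = 335.4 m
v = 255.9 ft/s × 0.3048 = 77.9983 m/s
t = d / v = 335.4 / 77.9983 = 4.30009 s
t = 4.30009 s / 0.001 = 4300 ms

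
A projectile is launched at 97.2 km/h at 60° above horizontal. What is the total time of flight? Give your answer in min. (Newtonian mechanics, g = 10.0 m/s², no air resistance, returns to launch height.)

v₀ = 97.2 km/h × 0.2777777777777778 = 27.0 m/s
T = 2 × v₀ × sin(θ) / g = 2 × 27.0 × sin(60°) / 10.0 = 2 × 27.0 × 0.866025 / 10.0 = 4.67654 s
T = 4.67654 s / 60.0 = 0.07794 min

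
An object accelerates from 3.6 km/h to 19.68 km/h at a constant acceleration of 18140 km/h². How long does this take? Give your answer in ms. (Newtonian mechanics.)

v₀ = 3.6 km/h × 0.2777777777777778 = 1.0 m/s
v = 19.68 km/h × 0.2777777777777778 = 5.46667 m/s
a = 18140 km/h² × 7.716049382716049e-05 = 1.39969 m/s²
t = (v - v₀) / a = (5.46667 - 1.0) / 1.39969 = 3.19119 s
t = 3.19119 s / 0.001 = 3191 ms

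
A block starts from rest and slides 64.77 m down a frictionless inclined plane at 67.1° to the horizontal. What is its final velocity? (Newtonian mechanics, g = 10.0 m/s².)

a = g sin(θ) = 10.0 × sin(67.1°) = 9.2119 m/s²
v = √(2ad) = √(2 × 9.2119 × 64.77) = 34.54 m/s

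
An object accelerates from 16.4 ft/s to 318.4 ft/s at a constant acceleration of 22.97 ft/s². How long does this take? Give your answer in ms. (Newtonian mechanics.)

v₀ = 16.4 ft/s × 0.3048 = 4.99872 m/s
v = 318.4 ft/s × 0.3048 = 97.0483 m/s
a = 22.97 ft/s² × 0.3048 = 7.00126 m/s²
t = (v - v₀) / a = (97.0483 - 4.99872) / 7.00126 = 13.1476 s
t = 13.1476 s / 0.001 = 13150 ms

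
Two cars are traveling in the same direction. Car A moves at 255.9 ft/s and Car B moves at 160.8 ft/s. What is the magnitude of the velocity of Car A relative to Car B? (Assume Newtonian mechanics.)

v_rel = |v_A - v_B| = |255.9 - 160.8| = 95.1 ft/s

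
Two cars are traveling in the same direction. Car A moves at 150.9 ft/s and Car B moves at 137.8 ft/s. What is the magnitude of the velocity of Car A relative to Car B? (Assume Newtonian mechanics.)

v_rel = |v_A - v_B| = |150.9 - 137.8| = 13.1 ft/s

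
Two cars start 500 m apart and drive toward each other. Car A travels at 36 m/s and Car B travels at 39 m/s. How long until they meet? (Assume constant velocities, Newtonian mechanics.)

Combined speed: v_combined = 36 + 39 = 75 m/s
Time to meet: t = d/v_combined = 500/75 = 6.67 s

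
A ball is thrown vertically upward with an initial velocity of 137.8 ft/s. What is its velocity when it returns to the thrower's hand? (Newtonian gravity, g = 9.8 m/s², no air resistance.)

By conservation of energy (no air resistance), the ball returns to the throw height with the same speed as launch, but directed downward.
|v_ground| = v₀ = 137.8 ft/s
v_ground = 137.8 ft/s (downward)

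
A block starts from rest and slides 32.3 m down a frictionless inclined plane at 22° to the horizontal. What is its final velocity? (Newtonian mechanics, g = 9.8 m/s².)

a = g sin(θ) = 9.8 × sin(22°) = 3.6711 m/s²
v = √(2ad) = √(2 × 3.6711 × 32.3) = 15.4 m/s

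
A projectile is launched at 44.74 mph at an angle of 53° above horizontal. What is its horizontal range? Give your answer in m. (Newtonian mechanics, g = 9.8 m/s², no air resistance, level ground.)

v₀ = 44.74 mph × 0.44704 = 20.0006 m/s
R = v₀² × sin(2θ) / g = 20.0006² × sin(2 × 53°) / 9.8 = 400.024 × 0.961262 / 9.8 = 39.24 m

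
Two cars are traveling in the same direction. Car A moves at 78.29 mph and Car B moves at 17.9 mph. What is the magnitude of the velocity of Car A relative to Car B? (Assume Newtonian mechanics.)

v_rel = |v_A - v_B| = |78.29 - 17.9| = 60.39 mph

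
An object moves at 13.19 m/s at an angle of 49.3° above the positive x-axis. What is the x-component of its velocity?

vₓ = v cos(θ) = 13.19 × cos(49.3°) = 8.6 m/s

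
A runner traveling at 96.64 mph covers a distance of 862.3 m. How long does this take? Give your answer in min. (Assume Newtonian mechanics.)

v = 96.64 mph × 0.44704 = 43.2019 m/s
t = d / v = 862.3 / 43.2019 = 19.9598 s
t = 19.9598 s / 60.0 = 0.3327 min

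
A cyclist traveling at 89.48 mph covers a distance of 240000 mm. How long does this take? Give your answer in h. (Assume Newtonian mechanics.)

d = 240000 mm × 0.001 = 240.0 m
v = 89.48 mph × 0.44704 = 40.0011 m/s
t = d / v = 240.0 / 40.0011 = 5.99984 s
t = 5.99984 s / 3600.0 = 0.001667 h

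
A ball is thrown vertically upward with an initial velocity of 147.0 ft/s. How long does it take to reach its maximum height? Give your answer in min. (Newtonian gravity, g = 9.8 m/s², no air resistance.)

v₀ = 147.0 ft/s × 0.3048 = 44.8056 m/s
t_up = v₀ / g = 44.8056 / 9.8 = 4.572 s
t_up = 4.572 s / 60.0 = 0.0762 min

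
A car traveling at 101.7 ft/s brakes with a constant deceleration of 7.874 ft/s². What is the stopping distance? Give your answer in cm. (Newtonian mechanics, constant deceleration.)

v₀ = 101.7 ft/s × 0.3048 = 30.9982 m/s
a = 7.874 ft/s² × 0.3048 = 2.4 m/s²
d = v₀² / (2a) = 30.9982² / (2 × 2.4) = 960.888 / 4.8 = 200.185 m
d = 200.185 m / 0.01 = 20020 cm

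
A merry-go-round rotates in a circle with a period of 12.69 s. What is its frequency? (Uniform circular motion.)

f = 1/T = 1/12.69 = 0.0788 Hz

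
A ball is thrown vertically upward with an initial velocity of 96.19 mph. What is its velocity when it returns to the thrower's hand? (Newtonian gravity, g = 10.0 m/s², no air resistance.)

By conservation of energy (no air resistance), the ball returns to the throw height with the same speed as launch, but directed downward.
|v_ground| = v₀ = 96.19 mph
v_ground = 96.19 mph (downward)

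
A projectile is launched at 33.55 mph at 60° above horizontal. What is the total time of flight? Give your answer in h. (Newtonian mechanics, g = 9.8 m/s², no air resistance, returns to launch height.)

v₀ = 33.55 mph × 0.44704 = 14.9982 m/s
T = 2 × v₀ × sin(θ) / g = 2 × 14.9982 × sin(60°) / 9.8 = 2 × 14.9982 × 0.866025 / 9.8 = 2.65078 s
T = 2.65078 s / 3600.0 = 0.0007363 h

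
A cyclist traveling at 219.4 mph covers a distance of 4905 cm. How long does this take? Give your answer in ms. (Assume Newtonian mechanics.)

d = 4905 cm × 0.01 = 49.05 m
v = 219.4 mph × 0.44704 = 98.0806 m/s
t = d / v = 49.05 / 98.0806 = 0.500099 s
t = 0.500099 s / 0.001 = 500.1 ms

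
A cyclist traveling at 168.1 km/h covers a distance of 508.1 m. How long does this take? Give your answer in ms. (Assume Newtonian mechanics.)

v = 168.1 km/h × 0.2777777777777778 = 46.6944 m/s
t = d / v = 508.1 / 46.6944 = 10.8814 s
t = 10.8814 s / 0.001 = 10880 ms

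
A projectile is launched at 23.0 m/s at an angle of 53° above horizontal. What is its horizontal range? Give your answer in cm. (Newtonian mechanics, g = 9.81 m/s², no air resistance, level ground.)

R = v₀² × sin(2θ) / g = 23.0² × sin(2 × 53°) / 9.81 = 529.0 × 0.961262 / 9.81 = 51.8356 m
R = 51.8356 m / 0.01 = 5184 cm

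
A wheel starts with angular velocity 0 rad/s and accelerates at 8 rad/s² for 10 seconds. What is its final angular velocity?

ω = ω₀ + αt = 0 + 8 × 10 = 80 rad/s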